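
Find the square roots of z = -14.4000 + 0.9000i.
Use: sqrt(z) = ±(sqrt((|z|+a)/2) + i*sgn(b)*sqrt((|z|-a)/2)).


|z| = sqrt(207.36+0.81) = 14.4281
sqrt((|z|+a)/2) = sqrt((14.4281+(-14.4))/2) = sqrt(0.0140) = 0.1185
sqrt((|z|-a)/2) = sqrt((14.4281-(-14.4))/2) = sqrt(14.4140) = 3.7966

±(0.1185 + 3.7966i) i.e. 0.1185 + 3.7966i and -0.1185 - 3.7966i


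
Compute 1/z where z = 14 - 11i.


|z|^2 = 196+121 = 317
1/z = (14 + 11i)/317

1/z = 0.0442 + 0.0347i


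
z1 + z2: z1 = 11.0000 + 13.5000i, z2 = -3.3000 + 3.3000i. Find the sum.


Real: 11 - 3.3 = 7.7
Imag: 13.5 + 3.3 = 16.8

7.7000 + 16.8000i


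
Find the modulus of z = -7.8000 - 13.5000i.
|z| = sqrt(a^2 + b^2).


|z| = sqrt((-7.8)^2 + (-13.5)^2) = sqrt(60.84 + 182.25) = sqrt(243.09) = 15.5913

|z| = 15.5913


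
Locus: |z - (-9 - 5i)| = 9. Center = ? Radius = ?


|z - z0| = r is a circle with center z0 and radius r.
Center = (-9, -5), radius = 9

Circle with center (-9, -5) and radius 9


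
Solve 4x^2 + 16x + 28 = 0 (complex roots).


disc = 16^2 - 4*4*28 = 256 - 448 = -192
sqrt(|disc|) = sqrt(192) = 13.8564
Real part = -16/(2*4) = -2.0000
Imag part = 13.8564/(2*4) = 1.7321

-2.0000 ± 1.7321i


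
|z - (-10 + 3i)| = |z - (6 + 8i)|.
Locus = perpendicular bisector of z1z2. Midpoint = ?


Equal distances means the locus is the perpendicular bisector of z1 and z2.
Midpoint = ((-10+6)/2, (3+8)/2) = (-2.0000, 5.5000)

Perpendicular bisector through (-2.0000, 5.5000)


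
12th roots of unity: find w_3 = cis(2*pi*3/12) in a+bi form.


Angle = 360*3/12 = 90°
a = cos(90°) = 0
b = sin(90°) = 1.0000

0 + 1.0000i


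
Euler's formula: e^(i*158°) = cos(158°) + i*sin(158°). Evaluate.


cos(158°) = -0.9272
sin(158°) = 0.3746

e^(i*158°) = -0.9272 + 0.3746i


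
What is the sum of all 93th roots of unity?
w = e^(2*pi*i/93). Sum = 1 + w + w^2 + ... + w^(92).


The sum of all 93th roots of unity is 0.
Geometric series: (1 - w^93)/(1 - w) = (1-1)/(1-w) = 0 since w^93 = 1, w ≠ 1.
Alternatively: coefficient of z^92 in z^93 - 1 is 0.

0


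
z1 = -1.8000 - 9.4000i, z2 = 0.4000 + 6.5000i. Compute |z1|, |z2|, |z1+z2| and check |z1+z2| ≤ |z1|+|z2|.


|z1| = sqrt((-1.8)^2 + (-9.4)^2) = sqrt(91.6) = 9.5708
|z2| = sqrt(0.4^2 + 6.5^2) = sqrt(42.41) = 6.5123
z1+z2 = -1.4000 - 2.9000i
|z1+z2| = sqrt(10.37) = 3.2202
|z1|+|z2| = 9.5708 + 6.5123 = 16.0831

|z1+z2| = 3.2202 ≤ |z1|+|z2| = 16.0831 (verified)


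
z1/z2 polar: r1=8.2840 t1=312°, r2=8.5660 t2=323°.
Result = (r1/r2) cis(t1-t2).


r = 8.2840 / 8.5660 = 0.9671
theta = 312° - 323° = -11° = 349° (mod 360)

0.9671 cis(349°)


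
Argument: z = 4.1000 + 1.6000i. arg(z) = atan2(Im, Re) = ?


Re = 4.1, Im = 1.6
arg = atan2(1.6, 4.1) = 21.3179 degrees

arg(z) = 21.3179 degrees


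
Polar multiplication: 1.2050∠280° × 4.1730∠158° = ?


r = 1.2050 * 4.1730 = 5.0285
theta = 280° + 158° = 438° = 78° (mod 360)

5.0285 cis(78°)


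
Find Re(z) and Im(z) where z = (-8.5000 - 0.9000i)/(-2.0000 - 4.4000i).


Multiply by conjugate: (-8.5000 - 0.9000i)(-2.0000 + 4.4000i) / ((-2)^2 + (-4.4)^2)
Numerator real = -8.5*(-2) - (0.9)*(-4.4) = 20.96
Numerator imag = -0.9*(-2) - (-8.5)*(-4.4) = -35.6
Denominator = 23.36
Re(z) = 20.96/23.36 = 0.8973
Im(z) = -35.6/23.36 = -1.5240

Re(z) = 0.8973, Im(z) = -1.5240


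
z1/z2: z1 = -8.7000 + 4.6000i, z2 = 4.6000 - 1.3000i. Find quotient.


Conjugate of z2 = 4.6000 + 1.3000i
Numerator: (-8.7000 + 4.6000i)(4.6000 + 1.3000i) = -46.0000 + 9.8500i
Denominator: 4.6^2 + (-1.3)^2 = 22.85
Result = (-46.0000 + 9.8500i)/22.85

-2.0131 + 0.4311i


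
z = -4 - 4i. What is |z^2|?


|z| = sqrt(16+16) = sqrt(32) = 5.6569
|z^2| = |z|^2 = (sqrt(32))^2 = 32

|z^2| = 32


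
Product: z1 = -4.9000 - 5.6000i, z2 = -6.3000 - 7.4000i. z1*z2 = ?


Real = -4.9*(-6.3) - (-5.6)*(-7.4) = 30.87 - 41.44 = -10.57
Imag = -4.9*(-7.4) - (6.3)*(-5.6) = 36.26 + 35.28 = 71.54

-10.5700 + 71.5400i


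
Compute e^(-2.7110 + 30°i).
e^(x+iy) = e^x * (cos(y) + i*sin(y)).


e^-2.7110 = 0.06647
cos(30°) = 0.866
sin(30°) = 0.5
Real = 0.06647*0.866 = 0.0576
Imag = 0.06647*0.5 = 0.0332

0.0576 + 0.0332i


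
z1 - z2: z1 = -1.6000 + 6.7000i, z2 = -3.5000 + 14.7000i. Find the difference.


Real: -1.6 + 3.5 = 1.9
Imag: 6.7 - 14.7 = -8

1.9000 - 8.0000i


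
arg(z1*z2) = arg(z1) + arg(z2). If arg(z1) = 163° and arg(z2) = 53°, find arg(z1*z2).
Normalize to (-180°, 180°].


arg(z1*z2) = 163° + 53° = 216°
Normalized to (-180°, 180°]: -144°

-144°


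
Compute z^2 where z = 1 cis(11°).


r^2 = 1^2 = 1
n*theta = 2*11° = 22° = 22° (mod 360)
a = 1*cos(22°) = 0.9272
b = 1*sin(22°) = 0.3746

1 cis(22°) = 0.9272 + 0.3746i


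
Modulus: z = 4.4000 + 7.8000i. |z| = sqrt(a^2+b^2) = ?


|z| = sqrt(4.4^2 + 7.8^2) = sqrt(19.36 + 60.84) = sqrt(80.2) = 8.9554

|z| = 8.9554


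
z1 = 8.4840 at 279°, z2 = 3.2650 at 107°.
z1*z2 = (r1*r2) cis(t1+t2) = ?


r = 8.4840 * 3.2650 = 27.7003
theta = 279° + 107° = 386° = 26° (mod 360)

27.7003 cis(26°)


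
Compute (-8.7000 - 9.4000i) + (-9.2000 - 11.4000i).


Real: -8.7 - 9.2 = -17.9
Imag: -9.4 - 11.4 = -20.8

-17.9000 - 20.8000i


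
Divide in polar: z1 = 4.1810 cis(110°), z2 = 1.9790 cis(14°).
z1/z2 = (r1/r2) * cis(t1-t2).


r = 4.1810 / 1.9790 = 2.1127
theta = 110° - 14° = 96° = 96° (mod 360)

2.1127 cis(96°)


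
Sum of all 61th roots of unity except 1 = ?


With w = e^(2*pi*i/61), all 61 of the 61th roots of unity w^0 = 1, w, ..., w^(60) sum to 0: 1 + w + ... + w^(60) = (1 - w^61)/(1 - w) = 0 since w^61 = 1, w ≠ 1.
Removing the root 1: w + w^2 + ... + w^(60) = 0 - 1 = -1

Sum = -1


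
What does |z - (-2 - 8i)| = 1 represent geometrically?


|z - z0| = r is a circle with center z0 and radius r.
Center = (-2, -8), radius = 1

Circle with center (-2, -8) and radius 1


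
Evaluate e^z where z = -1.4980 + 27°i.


e^-1.4980 = 0.2236
cos(27°) = 0.891
sin(27°) = 0.454
Real = 0.2236*0.891 = 0.1992
Imag = 0.2236*0.454 = 0.1015

0.1992 + 0.1015i


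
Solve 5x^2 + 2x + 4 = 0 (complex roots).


disc = 2^2 - 4*5*4 = 4 - 80 = -76
sqrt(|disc|) = sqrt(76) = 8.7178
Real part = -2/(2*5) = -0.2000
Imag part = 8.7178/(2*5) = 0.8718

-0.2000 ± 0.8718i


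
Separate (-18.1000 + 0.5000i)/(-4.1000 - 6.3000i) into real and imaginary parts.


Multiply by conjugate: (-18.1000 + 0.5000i)(-4.1000 + 6.3000i) / ((-4.1)^2 + (-6.3)^2)
Numerator real = -18.1*(-4.1) + 0.5*(-6.3) = 71.06
Numerator imag = 0.5*(-4.1) - (-18.1)*(-6.3) = -116.08
Denominator = 56.5
Re(z) = 71.06/56.5 = 1.2577
Im(z) = -116.08/56.5 = -2.0545

Re(z) = 1.2577, Im(z) = -2.0545


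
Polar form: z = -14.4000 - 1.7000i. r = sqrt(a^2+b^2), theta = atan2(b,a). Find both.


r = sqrt(207.36+2.89) = sqrt(210.25) = 14.5000
theta = atan2(-1.7, -14.4) = -173.2671 degrees

r = 14.5000, theta = -173.2671 degrees


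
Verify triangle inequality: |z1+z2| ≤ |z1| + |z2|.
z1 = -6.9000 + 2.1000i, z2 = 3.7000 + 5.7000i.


|z1| = sqrt((-6.9)^2 + 2.1^2) = sqrt(52.02) = 7.2125
|z2| = sqrt(3.7^2 + 5.7^2) = sqrt(46.18) = 6.7956
z1+z2 = -3.2000 + 7.8000i
|z1+z2| = sqrt(71.08) = 8.4309
|z1|+|z2| = 7.2125 + 6.7956 = 14.0081

|z1+z2| = 8.4309 ≤ |z1|+|z2| = 14.0081 (verified)


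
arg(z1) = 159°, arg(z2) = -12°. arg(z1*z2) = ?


arg(z1*z2) = 159° - 12° = 147°
Normalized to (-180°, 180°]: 147°

147°


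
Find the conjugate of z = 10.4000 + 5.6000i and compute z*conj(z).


z_bar = 10.4000 - 5.6000i
z*z_bar = 10.4^2 + 5.6^2 = 108.16 + 31.36 = 139.52

z_bar = 10.4000 - 5.6000i, z*z_bar = 139.52


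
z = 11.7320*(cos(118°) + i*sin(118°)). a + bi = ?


a = 11.7320*cos(118°) = 11.7320*(-0.46947) = -5.5078
b = 11.7320*sin(118°) = 11.7320*0.882948 = 10.3587

-5.5078 + 10.3587i


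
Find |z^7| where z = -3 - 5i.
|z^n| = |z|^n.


|z| = sqrt(9+25) = sqrt(34) = 5.8310
|z^7| = |z|^7 = (sqrt(34))^7 = 34^3 * sqrt(34) = 39304*sqrt(34)

|z^7| = 39304*sqrt(34) ≈ 229179.7333


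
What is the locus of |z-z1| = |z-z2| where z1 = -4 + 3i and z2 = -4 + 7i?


Equal distances means the locus is the perpendicular bisector of z1 and z2.
Midpoint = ((-4+(-4))/2, (3+7)/2) = (-4.0000, 5.0000)

Perpendicular bisector through (-4.0000, 5.0000)


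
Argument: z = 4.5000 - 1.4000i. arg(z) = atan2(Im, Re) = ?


Re = 4.5, Im = -1.4
arg = atan2(-1.4, 4.5) = -17.2815 degrees

arg(z) = -17.2815 degrees


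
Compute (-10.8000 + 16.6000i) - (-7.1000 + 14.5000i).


Real: -10.8 + 7.1 = -3.7
Imag: 16.6 - 14.5 = 2.1

-3.7000 + 2.1000i


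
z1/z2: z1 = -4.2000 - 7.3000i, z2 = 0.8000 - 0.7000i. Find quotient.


Conjugate of z2 = 0.8000 + 0.7000i
Numerator: (-4.2000 - 7.3000i)(0.8000 + 0.7000i) = 1.7500 - 8.7800i
Denominator: 0.8^2 + (-0.7)^2 = 1.13
Result = (1.7500 - 8.7800i)/1.13

1.5487 - 7.7699i


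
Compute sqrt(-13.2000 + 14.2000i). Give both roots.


|z| = sqrt(174.24+201.64) = 19.3876
sqrt((|z|+a)/2) = sqrt((19.3876+(-13.2))/2) = sqrt(3.0938) = 1.7589
sqrt((|z|-a)/2) = sqrt((19.3876-(-13.2))/2) = sqrt(16.2938) = 4.0366

±(1.7589 + 4.0366i) i.e. 1.7589 + 4.0366i and -1.7589 - 4.0366i


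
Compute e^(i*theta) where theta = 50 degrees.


cos(50°) = 0.6428
sin(50°) = 0.7660

e^(i*50°) = 0.6428 + 0.7660i


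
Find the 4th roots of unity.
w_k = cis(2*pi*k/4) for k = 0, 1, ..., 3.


The 4th roots of unity are cis(360k/4°) for k=0..3
Angle step = 360/4 = 90°
Primitive root: cis(90°)
Primitive root = 0 + 1.0000i

4 roots at angles: 0°, 90°, 180°, 270°


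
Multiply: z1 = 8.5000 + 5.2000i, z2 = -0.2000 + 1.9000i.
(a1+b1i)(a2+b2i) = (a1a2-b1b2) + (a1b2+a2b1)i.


Real = 8.5*(-0.2) - 5.2*1.9 = -1.7 - 9.88 = -11.58
Imag = 8.5*1.9 - (0.2)*5.2 = 16.15 - (1.04) = 15.11

-11.5800 + 15.1100i


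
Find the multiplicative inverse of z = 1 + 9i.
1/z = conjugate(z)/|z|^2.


|z|^2 = 1+81 = 82
1/z = (1 - 9i)/82

1/z = 0.0122 - 0.1098i


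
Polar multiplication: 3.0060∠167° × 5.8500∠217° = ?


r = 3.0060 * 5.8500 = 17.5851
theta = 167° + 217° = 384° = 24° (mod 360)

17.5851 cis(24°)


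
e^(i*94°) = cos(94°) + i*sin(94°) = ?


cos(94°) = -0.0698
sin(94°) = 0.9976

e^(i*94°) = -0.0698 + 0.9976i


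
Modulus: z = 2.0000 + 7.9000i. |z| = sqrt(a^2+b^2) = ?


|z| = sqrt(2^2 + 7.9^2) = sqrt(4 + 62.41) = sqrt(66.41) = 8.1492

|z| = 8.1492


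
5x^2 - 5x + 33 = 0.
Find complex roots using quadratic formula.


disc = (-5)^2 - 4*5*33 = 25 - 660 = -635
sqrt(|disc|) = sqrt(635) = 25.1992
Real part = 5/(2*5) = 0.5000
Imag part = 25.1992/(2*5) = 2.5199

0.5000 ± 2.5199i


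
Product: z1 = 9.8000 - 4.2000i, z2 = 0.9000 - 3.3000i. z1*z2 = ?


Real = 9.8*0.9 - (-4.2)*(-3.3) = 8.82 - 13.86 = -5.04
Imag = 9.8*(-3.3) + 0.9*(-4.2) = -32.34 - (3.78) = -36.12

-5.0400 - 36.1200i


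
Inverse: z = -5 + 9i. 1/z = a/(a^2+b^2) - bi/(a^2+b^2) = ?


|z|^2 = 25+81 = 106
1/z = (-5 - 9i)/106

1/z = -0.0472 - 0.0849i


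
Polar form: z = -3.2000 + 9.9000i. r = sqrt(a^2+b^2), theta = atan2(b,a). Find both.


r = sqrt(10.24+98.01) = sqrt(108.25) = 10.4043
theta = atan2(9.9, -3.2) = 107.9125 degrees

r = 10.4043, theta = 107.9125 degrees


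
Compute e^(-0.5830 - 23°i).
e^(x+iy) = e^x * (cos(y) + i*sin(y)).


e^-0.5830 = 0.5582
cos(-23°) = 0.9205
sin(-23°) = -0.3907
Real = 0.5582*0.9205 = 0.5138
Imag = 0.5582*(-0.3907) = -0.2181

0.5138 - 0.2181i


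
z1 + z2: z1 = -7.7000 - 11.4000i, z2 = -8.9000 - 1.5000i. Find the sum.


Real: -7.7 - 8.9 = -16.6
Imag: -11.4 - 1.5 = -12.9

-16.6000 - 12.9000i


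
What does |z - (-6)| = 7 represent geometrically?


|z - z0| = r is a circle with center z0 and radius r.
Center = (-6, 0), radius = 7

Circle with center (-6, 0) and radius 7


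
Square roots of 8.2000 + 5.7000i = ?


|z| = sqrt(67.24+32.49) = 9.9865
sqrt((|z|+a)/2) = sqrt((9.9865+8.2)/2) = sqrt(9.0932) = 3.0155
sqrt((|z|-a)/2) = sqrt((9.9865-8.2)/2) = sqrt(0.8932) = 0.9451

±(3.0155 + 0.9451i) i.e. 3.0155 + 0.9451i and -3.0155 - 0.9451i


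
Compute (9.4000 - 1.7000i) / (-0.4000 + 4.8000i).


Conjugate of z2 = -0.4000 - 4.8000i
Numerator: (9.4000 - 1.7000i)(-0.4000 - 4.8000i) = -11.9200 - 44.4400i
Denominator: (-0.4)^2 + 4.8^2 = 23.2
Result = (-11.9200 - 44.4400i)/23.2

-0.5138 - 1.9155i


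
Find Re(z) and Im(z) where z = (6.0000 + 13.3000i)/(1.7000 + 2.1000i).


Multiply by conjugate: (6.0000 + 13.3000i)(1.7000 - 2.1000i) / (1.7^2 + 2.1^2)
Numerator real = 6*1.7 + 13.3*2.1 = 38.13
Numerator imag = 13.3*1.7 - 6*2.1 = 10.01
Denominator = 7.3
Re(z) = 38.13/7.3 = 5.2233
Im(z) = 10.01/7.3 = 1.3712

Re(z) = 5.2233, Im(z) = 1.3712


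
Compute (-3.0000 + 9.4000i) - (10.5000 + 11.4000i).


Real: -3 - 10.5 = -13.5
Imag: 9.4 - 11.4 = -2

-13.5000 - 2.0000i


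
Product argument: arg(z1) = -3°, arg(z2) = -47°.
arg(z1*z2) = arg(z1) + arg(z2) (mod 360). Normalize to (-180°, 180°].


arg(z1*z2) = -3° - 47° = -50°
Normalized to (-180°, 180°]: -50°

-50°


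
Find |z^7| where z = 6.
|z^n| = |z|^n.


|z| = sqrt(36+0) = sqrt(36) = 6
|z^7| = |z|^7 = 6^7 = 279936

|z^7| = 279936


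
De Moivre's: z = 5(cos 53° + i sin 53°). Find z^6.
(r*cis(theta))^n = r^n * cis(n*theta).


r^6 = 5^6 = 15625
n*theta = 6*53° = 318° = 318° (mod 360)
a = 15625*cos(318°) = 11611.6379
b = 15625*sin(318°) = -10455.1657

15625 cis(318°) = 11611.6379 - 10455.1657i


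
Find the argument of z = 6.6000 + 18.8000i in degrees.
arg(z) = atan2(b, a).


Re = 6.6, Im = 18.8
arg = atan2(18.8, 6.6) = 70.6557 degrees

arg(z) = 70.6557 degrees


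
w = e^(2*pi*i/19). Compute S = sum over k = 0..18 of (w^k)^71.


The roots are w_k = w^k with w = e^(2*pi*i/19), and (w^k)^71 = (w^71)^k.
So S = 1 + u + u^2 + ... + u^(18) with u = w^71.
71 = 3*19 + 14, so 71 is not a multiple of 19: u = (w^19)^3 * w^14 = w^14 ≠ 1 (w is a primitive 19th root), while u^19 = (w^19)^71 = 1.
Geometric series: S = (1 - u^19)/(1 - u) = (1 - 1)/(1 - u) = 0

S = 0


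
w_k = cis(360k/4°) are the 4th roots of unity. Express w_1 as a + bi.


Angle = 360*1/4 = 90°
a = cos(90°) = 0
b = sin(90°) = 1.0000

0 + 1.0000i


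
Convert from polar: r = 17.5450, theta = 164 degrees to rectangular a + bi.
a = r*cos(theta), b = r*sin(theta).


a = 17.5450*cos(164°) = 17.5450*(-0.96126) = -16.8653
b = 17.5450*sin(164°) = 17.5450*0.27564 = 4.8361

-16.8653 + 4.8361i


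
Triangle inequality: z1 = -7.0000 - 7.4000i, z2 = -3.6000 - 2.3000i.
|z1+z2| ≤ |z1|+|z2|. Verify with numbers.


|z1| = sqrt((-7)^2 + (-7.4)^2) = sqrt(103.76) = 10.1863
|z2| = sqrt((-3.6)^2 + (-2.3)^2) = sqrt(18.25) = 4.2720
z1+z2 = -10.6000 - 9.7000i
|z1+z2| = sqrt(206.45) = 14.3684
|z1|+|z2| = 10.1863 + 4.2720 = 14.4583

|z1+z2| = 14.3684 ≤ |z1|+|z2| = 14.4583 (verified)


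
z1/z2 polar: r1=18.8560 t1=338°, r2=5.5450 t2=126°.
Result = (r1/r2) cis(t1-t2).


r = 18.8560 / 5.5450 = 3.4005
theta = 338° - 126° = 212° = 212° (mod 360)

3.4005 cis(212°)


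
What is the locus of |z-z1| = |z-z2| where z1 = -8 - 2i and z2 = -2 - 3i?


Equal distances means the locus is the perpendicular bisector of z1 and z2.
Midpoint = ((-8+(-2))/2, (-2+(-3))/2) = (-5.0000, -2.5000)

Perpendicular bisector through (-5.0000, -2.5000)


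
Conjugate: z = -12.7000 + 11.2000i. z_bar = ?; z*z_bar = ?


z_bar = -12.7000 - 11.2000i
z*z_bar = (-12.7)^2 + 11.2^2 = 161.29 + 125.44 = 286.73

z_bar = -12.7000 - 11.2000i, z*z_bar = 286.73


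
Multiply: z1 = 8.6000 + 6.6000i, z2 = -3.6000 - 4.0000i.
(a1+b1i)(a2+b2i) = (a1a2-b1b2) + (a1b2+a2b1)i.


Real = 8.6*(-3.6) - 6.6*(-4) = -30.96 - (-26.4) = -4.56
Imag = 8.6*(-4) - (3.6)*6.6 = -34.4 - (23.76) = -58.16

-4.5600 - 58.1600i


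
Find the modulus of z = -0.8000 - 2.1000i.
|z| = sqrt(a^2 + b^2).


|z| = sqrt((-0.8)^2 + (-2.1)^2) = sqrt(0.64 + 4.41) = sqrt(5.05) = 2.2472

|z| = 2.2472


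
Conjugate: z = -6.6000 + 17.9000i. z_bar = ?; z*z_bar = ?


z_bar = -6.6000 - 17.9000i
z*z_bar = (-6.6)^2 + 17.9^2 = 43.56 + 320.41 = 363.97

z_bar = -6.6000 - 17.9000i, z*z_bar = 363.97


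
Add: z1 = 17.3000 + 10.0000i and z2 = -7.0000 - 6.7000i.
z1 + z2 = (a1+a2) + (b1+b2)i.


Real: 17.3 - 7 = 10.3
Imag: 10 - 6.7 = 3.3

10.3000 + 3.3000i


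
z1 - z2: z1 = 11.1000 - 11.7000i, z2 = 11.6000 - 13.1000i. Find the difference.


Real: 11.1 - 11.6 = -0.5
Imag: -11.7 + 13.1 = 1.4

-0.5000 + 1.4000i


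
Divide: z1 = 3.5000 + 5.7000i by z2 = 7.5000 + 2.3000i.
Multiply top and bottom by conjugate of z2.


Conjugate of z2 = 7.5000 - 2.3000i
Numerator: (3.5000 + 5.7000i)(7.5000 - 2.3000i) = 39.3600 + 34.7000i
Denominator: 7.5^2 + 2.3^2 = 61.54
Result = (39.3600 + 34.7000i)/61.54

0.6396 + 0.5639i


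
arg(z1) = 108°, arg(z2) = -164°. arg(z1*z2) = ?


arg(z1*z2) = 108° - 164° = -56°
Normalized to (-180°, 180°]: -56°

-56°


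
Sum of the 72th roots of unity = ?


The sum of all 72th roots of unity is 0.
Geometric series: (1 - w^72)/(1 - w) = (1-1)/(1-w) = 0 since w^72 = 1, w ≠ 1.
Alternatively: coefficient of z^71 in z^72 - 1 is 0.

0


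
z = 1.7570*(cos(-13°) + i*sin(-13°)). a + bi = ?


a = 1.7570*cos(-13°) = 1.7570*0.9744 = 1.7120
b = 1.7570*sin(-13°) = 1.7570*(-0.22495) = -0.3952

1.7120 - 0.3952i


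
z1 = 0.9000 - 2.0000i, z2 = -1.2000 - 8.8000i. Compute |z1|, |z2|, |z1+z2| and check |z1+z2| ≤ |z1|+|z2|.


|z1| = sqrt(0.9^2 + (-2)^2) = sqrt(4.81) = 2.1932
|z2| = sqrt((-1.2)^2 + (-8.8)^2) = sqrt(78.88) = 8.8814
z1+z2 = -0.3000 - 10.8000i
|z1+z2| = sqrt(116.73) = 10.8042
|z1|+|z2| = 2.1932 + 8.8814 = 11.0746

|z1+z2| = 10.8042 ≤ |z1|+|z2| = 11.0746 (verified)


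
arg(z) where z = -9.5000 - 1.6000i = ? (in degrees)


Re = -9.5, Im = -1.6
arg = atan2(-1.6, -9.5) = -170.4399 degrees

arg(z) = -170.4399 degrees


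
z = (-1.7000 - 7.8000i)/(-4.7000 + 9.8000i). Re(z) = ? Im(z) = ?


Multiply by conjugate: (-1.7000 - 7.8000i)(-4.7000 - 9.8000i) / ((-4.7)^2 + 9.8^2)
Numerator real = -1.7*(-4.7) - (7.8)*9.8 = -68.45
Numerator imag = -7.8*(-4.7) - (-1.7)*9.8 = 53.32
Denominator = 118.13
Re(z) = -68.45/118.13 = -0.5794
Im(z) = 53.32/118.13 = 0.4514

Re(z) = -0.5794, Im(z) = 0.4514


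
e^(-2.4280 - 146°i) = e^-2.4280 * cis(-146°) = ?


e^-2.4280 = 0.0882
cos(-146°) = -0.829
sin(-146°) = -0.5592
Real = 0.0882*(-0.829) = -0.0731
Imag = 0.0882*(-0.5592) = -0.0493

-0.0731 - 0.0493i


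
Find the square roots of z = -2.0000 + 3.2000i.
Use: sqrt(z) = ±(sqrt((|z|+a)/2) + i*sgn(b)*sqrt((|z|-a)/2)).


|z| = sqrt(4+10.24) = 3.7736
sqrt((|z|+a)/2) = sqrt((3.7736+(-2))/2) = sqrt(0.8868) = 0.9417
sqrt((|z|-a)/2) = sqrt((3.7736-(-2))/2) = sqrt(2.8868) = 1.6991

±(0.9417 + 1.6991i) i.e. 0.9417 + 1.6991i and -0.9417 - 1.6991i


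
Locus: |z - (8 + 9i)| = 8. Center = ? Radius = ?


|z - z0| = r is a circle with center z0 and radius r.
Center = (8, 9), radius = 8

Circle with center (8, 9) and radius 8


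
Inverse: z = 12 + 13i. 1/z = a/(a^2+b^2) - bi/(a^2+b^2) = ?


|z|^2 = 144+169 = 313
1/z = (12 - 13i)/313

1/z = 0.0383 - 0.0415i


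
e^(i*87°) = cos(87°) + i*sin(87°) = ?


cos(87°) = 0.0523
sin(87°) = 0.9986

e^(i*87°) = 0.0523 + 0.9986i


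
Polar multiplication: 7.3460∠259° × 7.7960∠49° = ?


r = 7.3460 * 7.7960 = 57.2694
theta = 259° + 49° = 308° = 308° (mod 360)

57.2694 cis(308°)


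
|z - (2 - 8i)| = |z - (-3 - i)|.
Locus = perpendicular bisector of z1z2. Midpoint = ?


Equal distances means the locus is the perpendicular bisector of z1 and z2.
Midpoint = ((2+(-3))/2, (-8+(-1))/2) = (-0.5000, -4.5000)

Perpendicular bisector through (-0.5000, -4.5000)


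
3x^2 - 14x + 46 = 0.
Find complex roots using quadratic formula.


disc = (-14)^2 - 4*3*46 = 196 - 552 = -356
sqrt(|disc|) = sqrt(356) = 18.8680
Real part = 14/(2*3) = 2.3333
Imag part = 18.8680/(2*3) = 3.1447

2.3333 ± 3.1447i


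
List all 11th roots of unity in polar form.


The 11th roots of unity are cis(360k/11°) for k=0..10
Angle step = 360/11 = 32.7273°
Primitive root: cis(32.7273°)
Primitive root = 0.8413 + 0.5406i

11 roots at angles: 0°, 32.7273°, 65.4545°, 98.1818°, 130.9091°, 163.6364°, 196.3636°, 229.0909°, 261.8182°, 294.5455°, 327.2727°


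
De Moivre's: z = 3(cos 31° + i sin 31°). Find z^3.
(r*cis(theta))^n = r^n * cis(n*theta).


r^3 = 3^3 = 27
n*theta = 3*31° = 93° = 93° (mod 360)
a = 27*cos(93°) = -1.4131
b = 27*sin(93°) = 26.9630

27 cis(93°) = -1.4131 + 26.9630i


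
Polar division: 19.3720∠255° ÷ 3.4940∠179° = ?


r = 19.3720 / 3.4940 = 5.5444
theta = 255° - 179° = 76° = 76° (mod 360)

5.5444 cis(76°)


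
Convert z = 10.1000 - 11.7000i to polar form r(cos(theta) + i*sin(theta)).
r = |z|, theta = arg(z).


r = sqrt(102.01+136.89) = sqrt(238.9) = 15.4564
theta = atan2(-11.7, 10.1) = -49.1977 degrees

r = 15.4564, theta = -49.1977 degrees


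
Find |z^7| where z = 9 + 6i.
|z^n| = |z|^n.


|z| = sqrt(81+36) = sqrt(117) = 10.8167
|z^7| = |z|^7 = (sqrt(117))^7 = 117^3 * sqrt(117) = 1601613*sqrt(117)

|z^7| = 1601613*sqrt(117) ≈ 17324093.3848


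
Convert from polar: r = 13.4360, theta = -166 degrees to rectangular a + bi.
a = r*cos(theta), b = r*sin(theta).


a = 13.4360*cos(-166°) = 13.4360*(-0.970296) = -13.0369
b = 13.4360*sin(-166°) = 13.4360*(-0.241922) = -3.2505

-13.0369 - 3.2505i


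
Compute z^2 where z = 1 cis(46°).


r^2 = 1^2 = 1
n*theta = 2*46° = 92° = 92° (mod 360)
a = 1*cos(92°) = -0.0349
b = 1*sin(92°) = 0.9994

1 cis(92°) = -0.0349 + 0.9994i


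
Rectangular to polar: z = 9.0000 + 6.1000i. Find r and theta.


r = sqrt(81+37.21) = sqrt(118.21) = 10.8724
theta = atan2(6.1, 9) = 34.1285 degrees

r = 10.8724, theta = 34.1285 degrees


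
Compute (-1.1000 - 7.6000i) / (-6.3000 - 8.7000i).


Conjugate of z2 = -6.3000 + 8.7000i
Numerator: (-1.1000 - 7.6000i)(-6.3000 + 8.7000i) = 73.0500 + 38.3100i
Denominator: (-6.3)^2 + (-8.7)^2 = 115.38
Result = (73.0500 + 38.3100i)/115.38

0.6331 + 0.3320i


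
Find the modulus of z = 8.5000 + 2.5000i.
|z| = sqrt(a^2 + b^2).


|z| = sqrt(8.5^2 + 2.5^2) = sqrt(72.25 + 6.25) = sqrt(78.5) = 8.8600

|z| = 8.8600


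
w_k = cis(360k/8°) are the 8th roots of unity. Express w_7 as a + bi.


Angle = 360*7/8 = 315°
a = cos(315°) = 0.7071
b = sin(315°) = -0.7071

0.7071 - 0.7071i


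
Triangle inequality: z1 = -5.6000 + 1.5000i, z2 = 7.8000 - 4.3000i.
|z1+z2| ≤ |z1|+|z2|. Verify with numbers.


|z1| = sqrt((-5.6)^2 + 1.5^2) = sqrt(33.61) = 5.7974
|z2| = sqrt(7.8^2 + (-4.3)^2) = sqrt(79.33) = 8.9067
z1+z2 = 2.2000 - 2.8000i
|z1+z2| = sqrt(12.68) = 3.5609
|z1|+|z2| = 5.7974 + 8.9067 = 14.7041

|z1+z2| = 3.5609 ≤ |z1|+|z2| = 14.7041 (verified)


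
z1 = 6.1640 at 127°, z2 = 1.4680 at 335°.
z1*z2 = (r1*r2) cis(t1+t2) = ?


r = 6.1640 * 1.4680 = 9.0488
theta = 127° + 335° = 462° = 102° (mod 360)

9.0488 cis(102°)


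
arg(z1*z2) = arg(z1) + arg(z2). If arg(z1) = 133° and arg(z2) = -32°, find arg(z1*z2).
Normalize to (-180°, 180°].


arg(z1*z2) = 133° - 32° = 101°
Normalized to (-180°, 180°]: 101°

101°


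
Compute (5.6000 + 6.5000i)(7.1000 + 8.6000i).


Real = 5.6*7.1 - 6.5*8.6 = 39.76 - 55.9 = -16.14
Imag = 5.6*8.6 + 7.1*6.5 = 48.16 + 46.15 = 94.31

-16.1400 + 94.3100i


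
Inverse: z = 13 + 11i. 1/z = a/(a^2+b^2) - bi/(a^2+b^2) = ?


|z|^2 = 169+121 = 290
1/z = (13 - 11i)/290

1/z = 0.0448 - 0.0379i


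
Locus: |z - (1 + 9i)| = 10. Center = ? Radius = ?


|z - z0| = r is a circle with center z0 and radius r.
Center = (1, 9), radius = 10

Circle with center (1, 9) and radius 10


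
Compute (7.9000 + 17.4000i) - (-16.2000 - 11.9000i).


Real: 7.9 + 16.2 = 24.1
Imag: 17.4 + 11.9 = 29.3

24.1000 + 29.3000i


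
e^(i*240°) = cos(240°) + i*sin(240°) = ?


cos(240°) = -0.5000
sin(240°) = -0.8660

e^(i*240°) = -0.5000 - 0.8660i


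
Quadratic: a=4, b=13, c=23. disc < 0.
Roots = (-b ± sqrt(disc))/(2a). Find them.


disc = 13^2 - 4*4*23 = 169 - 368 = -199
sqrt(|disc|) = sqrt(199) = 14.1067
Real part = -13/(2*4) = -1.6250
Imag part = 14.1067/(2*4) = 1.7633

-1.6250 ± 1.7633i


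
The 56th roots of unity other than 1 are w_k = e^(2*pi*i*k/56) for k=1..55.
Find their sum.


With w = e^(2*pi*i/56), all 56 of the 56th roots of unity w^0 = 1, w, ..., w^(55) sum to 0: 1 + w + ... + w^(55) = (1 - w^56)/(1 - w) = 0 since w^56 = 1, w ≠ 1.
Removing the root 1: w + w^2 + ... + w^(55) = 0 - 1 = -1

Sum = -1


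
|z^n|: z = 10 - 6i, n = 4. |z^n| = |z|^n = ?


|z| = sqrt(100+36) = sqrt(136) = 11.6619
|z^4| = |z|^4 = (sqrt(136))^4 = 136^2 = 18496

|z^4| = 18496


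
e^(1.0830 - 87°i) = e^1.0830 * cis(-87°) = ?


e^1.0830 = 2.9535
cos(-87°) = 0.05234
sin(-87°) = -0.99863
Real = 2.9535*0.05234 = 0.1546
Imag = 2.9535*(-0.99863) = -2.9495

0.1546 - 2.9495i


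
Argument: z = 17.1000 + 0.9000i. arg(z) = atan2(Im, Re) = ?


Re = 17.1, Im = 0.9
arg = atan2(0.9, 17.1) = 3.0128 degrees

arg(z) = 3.0128 degrees


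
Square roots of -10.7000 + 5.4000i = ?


|z| = sqrt(114.49+29.16) = 11.9854
sqrt((|z|+a)/2) = sqrt((11.9854+(-10.7))/2) = sqrt(0.6427) = 0.8017
sqrt((|z|-a)/2) = sqrt((11.9854-(-10.7))/2) = sqrt(11.3427) = 3.3679

±(0.8017 + 3.3679i) i.e. 0.8017 + 3.3679i and -0.8017 - 3.3679i


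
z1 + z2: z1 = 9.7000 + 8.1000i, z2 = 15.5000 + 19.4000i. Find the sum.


Real: 9.7 + 15.5 = 25.2
Imag: 8.1 + 19.4 = 27.5

25.2000 + 27.5000i


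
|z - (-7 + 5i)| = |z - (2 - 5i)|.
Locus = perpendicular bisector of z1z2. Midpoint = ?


Equal distances means the locus is the perpendicular bisector of z1 and z2.
Midpoint = ((-7+2)/2, (5+(-5))/2) = (-2.5000, 0)

Perpendicular bisector through (-2.5000, 0)


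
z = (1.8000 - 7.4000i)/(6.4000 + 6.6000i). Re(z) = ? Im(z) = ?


Multiply by conjugate: (1.8000 - 7.4000i)(6.4000 - 6.6000i) / (6.4^2 + 6.6^2)
Numerator real = 1.8*6.4 - (7.4)*6.6 = -37.32
Numerator imag = -7.4*6.4 - 1.8*6.6 = -59.24
Denominator = 84.52
Re(z) = -37.32/84.52 = -0.4416
Im(z) = -59.24/84.52 = -0.7009

Re(z) = -0.4416, Im(z) = -0.7009


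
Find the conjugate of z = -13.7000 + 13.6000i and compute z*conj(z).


z_bar = -13.7000 - 13.6000i
z*z_bar = (-13.7)^2 + 13.6^2 = 187.69 + 184.96 = 372.65

z_bar = -13.7000 - 13.6000i, z*z_bar = 372.65


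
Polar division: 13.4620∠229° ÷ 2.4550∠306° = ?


r = 13.4620 / 2.4550 = 5.4835
theta = 229° - 306° = -77° = 283° (mod 360)

5.4835 cis(283°)


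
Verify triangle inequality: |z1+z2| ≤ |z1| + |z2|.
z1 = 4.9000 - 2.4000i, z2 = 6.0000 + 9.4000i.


|z1| = sqrt(4.9^2 + (-2.4)^2) = sqrt(29.77) = 5.4562
|z2| = sqrt(6^2 + 9.4^2) = sqrt(124.36) = 11.1517
z1+z2 = 10.9000 + 7.0000i
|z1+z2| = sqrt(167.81) = 12.9541
|z1|+|z2| = 5.4562 + 11.1517 = 16.6079

|z1+z2| = 12.9541 ≤ |z1|+|z2| = 16.6079 (verified)


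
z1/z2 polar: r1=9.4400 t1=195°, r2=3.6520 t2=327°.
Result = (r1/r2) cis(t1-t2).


r = 9.4400 / 3.6520 = 2.5849
theta = 195° - 327° = -132° = 228° (mod 360)

2.5849 cis(228°)


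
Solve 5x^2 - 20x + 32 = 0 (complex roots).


disc = (-20)^2 - 4*5*32 = 400 - 640 = -240
sqrt(|disc|) = sqrt(240) = 15.4919
Real part = 20/(2*5) = 2.0000
Imag part = 15.4919/(2*5) = 1.5492

2.0000 ± 1.5492i


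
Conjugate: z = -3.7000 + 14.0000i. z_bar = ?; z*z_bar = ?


z_bar = -3.7000 - 14.0000i
z*z_bar = (-3.7)^2 + 14^2 = 13.69 + 196 = 209.69

z_bar = -3.7000 - 14.0000i, z*z_bar = 209.69


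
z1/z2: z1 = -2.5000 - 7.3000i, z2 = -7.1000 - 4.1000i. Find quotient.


Conjugate of z2 = -7.1000 + 4.1000i
Numerator: (-2.5000 - 7.3000i)(-7.1000 + 4.1000i) = 47.6800 + 41.5800i
Denominator: (-7.1)^2 + (-4.1)^2 = 67.22
Result = (47.6800 + 41.5800i)/67.22

0.7093 + 0.6186i


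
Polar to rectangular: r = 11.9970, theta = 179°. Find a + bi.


a = 11.9970*cos(179°) = 11.9970*(-0.99985) = -11.9952
b = 11.9970*sin(179°) = 11.9970*0.017452 = 0.2094

-11.9952 + 0.2094i


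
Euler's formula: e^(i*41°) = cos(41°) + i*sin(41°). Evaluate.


cos(41°) = 0.7547
sin(41°) = 0.6561

e^(i*41°) = 0.7547 + 0.6561i


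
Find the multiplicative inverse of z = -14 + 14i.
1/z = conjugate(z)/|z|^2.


|z|^2 = 196+196 = 392
1/z = (-14 - 14i)/392

1/z = -0.0357 - 0.0357i


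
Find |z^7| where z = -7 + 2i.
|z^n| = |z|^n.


|z| = sqrt(49+4) = sqrt(53) = 7.2801
|z^7| = |z|^7 = (sqrt(53))^7 = 53^3 * sqrt(53) = 148877*sqrt(53)

|z^7| = 148877*sqrt(53) ≈ 1083840.9200


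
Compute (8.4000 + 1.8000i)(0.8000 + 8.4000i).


Real = 8.4*0.8 - 1.8*8.4 = 6.72 - 15.12 = -8.4
Imag = 8.4*8.4 + 0.8*1.8 = 70.56 + 1.44 = 72

-8.4000 + 72.0000i


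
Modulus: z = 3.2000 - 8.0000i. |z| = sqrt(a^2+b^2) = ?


|z| = sqrt(3.2^2 + (-8)^2) = sqrt(10.24 + 64) = sqrt(74.24) = 8.6163

|z| = 8.6163


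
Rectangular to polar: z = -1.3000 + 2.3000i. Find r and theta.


r = sqrt(1.69+5.29) = sqrt(6.98) = 2.6420
theta = atan2(2.3, -1.3) = 119.4759 degrees

r = 2.6420, theta = 119.4759 degrees


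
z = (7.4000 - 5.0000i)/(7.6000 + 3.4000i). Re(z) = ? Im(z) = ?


Multiply by conjugate: (7.4000 - 5.0000i)(7.6000 - 3.4000i) / (7.6^2 + 3.4^2)
Numerator real = 7.4*7.6 - (5)*3.4 = 39.24
Numerator imag = -5*7.6 - 7.4*3.4 = -63.16
Denominator = 69.32
Re(z) = 39.24/69.32 = 0.5661
Im(z) = -63.16/69.32 = -0.9111

Re(z) = 0.5661, Im(z) = -0.9111


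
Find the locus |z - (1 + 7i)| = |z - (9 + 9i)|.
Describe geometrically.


Equal distances means the locus is the perpendicular bisector of z1 and z2.
Midpoint = ((1+9)/2, (7+9)/2) = (5.0000, 8.0000)

Perpendicular bisector through (5.0000, 8.0000)


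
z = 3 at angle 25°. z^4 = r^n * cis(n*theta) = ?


r^4 = 3^4 = 81
n*theta = 4*25° = 100° = 100° (mod 360)
a = 81*cos(100°) = -14.0655
b = 81*sin(100°) = 79.7694

81 cis(100°) = -14.0655 + 79.7694i


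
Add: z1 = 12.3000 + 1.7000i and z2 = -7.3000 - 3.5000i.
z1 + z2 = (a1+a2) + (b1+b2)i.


Real: 12.3 - 7.3 = 5
Imag: 1.7 - 3.5 = -1.8

5.0000 - 1.8000i


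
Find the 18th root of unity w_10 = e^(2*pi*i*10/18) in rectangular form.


Angle = 360*10/18 = 200°
a = cos(200°) = -0.9397
b = sin(200°) = -0.3420

-0.9397 - 0.3420i


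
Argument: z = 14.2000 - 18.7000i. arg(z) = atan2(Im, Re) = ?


Re = 14.2, Im = -18.7
arg = atan2(-18.7, 14.2) = -52.7885 degrees

arg(z) = -52.7885 degrees


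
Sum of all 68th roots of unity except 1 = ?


With w = e^(2*pi*i/68), all 68 of the 68th roots of unity w^0 = 1, w, ..., w^(67) sum to 0: 1 + w + ... + w^(67) = (1 - w^68)/(1 - w) = 0 since w^68 = 1, w ≠ 1.
Removing the root 1: w + w^2 + ... + w^(67) = 0 - 1 = -1

Sum = -1


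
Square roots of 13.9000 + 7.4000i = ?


|z| = sqrt(193.21+54.76) = 15.7471
sqrt((|z|+a)/2) = sqrt((15.7471+13.9)/2) = sqrt(14.8235) = 3.8501
sqrt((|z|-a)/2) = sqrt((15.7471-13.9)/2) = sqrt(0.9235) = 0.9610

±(3.8501 + 0.9610i) i.e. 3.8501 + 0.9610i and -3.8501 - 0.9610i


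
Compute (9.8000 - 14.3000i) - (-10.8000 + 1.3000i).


Real: 9.8 + 10.8 = 20.6
Imag: -14.3 - 1.3 = -15.6

20.6000 - 15.6000i


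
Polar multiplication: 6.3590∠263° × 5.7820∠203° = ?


r = 6.3590 * 5.7820 = 36.7677
theta = 263° + 203° = 466° = 106° (mod 360)

36.7677 cis(106°)


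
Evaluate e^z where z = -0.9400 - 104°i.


e^-0.9400 = 0.3906
cos(-104°) = -0.2419
sin(-104°) = -0.9703
Real = 0.3906*(-0.2419) = -0.0945
Imag = 0.3906*(-0.9703) = -0.3790

-0.0945 - 0.3790i


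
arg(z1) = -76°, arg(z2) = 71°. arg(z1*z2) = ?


arg(z1*z2) = -76° + 71° = -5°
Normalized to (-180°, 180°]: -5°

-5°


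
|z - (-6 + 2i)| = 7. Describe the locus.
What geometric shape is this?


|z - z0| = r is a circle with center z0 and radius r.
Center = (-6, 2), radius = 7

Circle with center (-6, 2) and radius 7


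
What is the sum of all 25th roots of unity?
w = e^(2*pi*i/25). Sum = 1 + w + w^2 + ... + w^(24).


The sum of all 25th roots of unity is 0.
Geometric series: (1 - w^25)/(1 - w) = (1-1)/(1-w) = 0 since w^25 = 1, w ≠ 1.
Alternatively: coefficient of z^24 in z^25 - 1 is 0.

0


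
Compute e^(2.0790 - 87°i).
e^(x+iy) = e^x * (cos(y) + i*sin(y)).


e^2.0790 = 7.9965
cos(-87°) = 0.05234
sin(-87°) = -0.99863
Real = 7.9965*0.05234 = 0.4185
Imag = 7.9965*(-0.99863) = -7.9855

0.4185 - 7.9855i


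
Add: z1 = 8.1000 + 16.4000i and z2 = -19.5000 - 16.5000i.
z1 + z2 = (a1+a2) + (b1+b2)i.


Real: 8.1 - 19.5 = -11.4
Imag: 16.4 - 16.5 = -0.1

-11.4000 - 0.1000i


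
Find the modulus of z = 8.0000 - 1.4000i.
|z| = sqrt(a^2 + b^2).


|z| = sqrt(8^2 + (-1.4)^2) = sqrt(64 + 1.96) = sqrt(65.96) = 8.1216

|z| = 8.1216


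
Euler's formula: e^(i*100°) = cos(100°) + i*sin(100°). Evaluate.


cos(100°) = -0.1736
sin(100°) = 0.9848

e^(i*100°) = -0.1736 + 0.9848i


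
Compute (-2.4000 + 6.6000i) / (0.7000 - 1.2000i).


Conjugate of z2 = 0.7000 + 1.2000i
Numerator: (-2.4000 + 6.6000i)(0.7000 + 1.2000i) = -9.6000 + 1.7400i
Denominator: 0.7^2 + (-1.2)^2 = 1.93
Result = (-9.6000 + 1.7400i)/1.93

-4.9741 + 0.9016i


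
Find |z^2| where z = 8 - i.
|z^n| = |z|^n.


|z| = sqrt(64+1) = sqrt(65) = 8.0623
|z^2| = |z|^2 = (sqrt(65))^2 = 65

|z^2| = 65


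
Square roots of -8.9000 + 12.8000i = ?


|z| = sqrt(79.21+163.84) = 15.5901
sqrt((|z|+a)/2) = sqrt((15.5901+(-8.9))/2) = sqrt(3.3450) = 1.8289
sqrt((|z|-a)/2) = sqrt((15.5901-(-8.9))/2) = sqrt(12.2450) = 3.4993

±(1.8289 + 3.4993i) i.e. 1.8289 + 3.4993i and -1.8289 - 3.4993i


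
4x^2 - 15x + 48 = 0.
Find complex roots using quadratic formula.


disc = (-15)^2 - 4*4*48 = 225 - 768 = -543
sqrt(|disc|) = sqrt(543) = 23.3024
Real part = 15/(2*4) = 1.8750
Imag part = 23.3024/(2*4) = 2.9128

1.8750 ± 2.9128i


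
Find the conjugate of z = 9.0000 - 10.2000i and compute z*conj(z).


z_bar = 9.0000 + 10.2000i
z*z_bar = 9^2 + (-10.2)^2 = 81 + 104.04 = 185.04

z_bar = 9.0000 + 10.2000i, z*z_bar = 185.04


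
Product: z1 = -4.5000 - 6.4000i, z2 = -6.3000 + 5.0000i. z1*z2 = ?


Real = -4.5*(-6.3) - (-6.4)*5 = 28.35 - (-32) = 60.35
Imag = -4.5*5 - (6.3)*(-6.4) = -22.5 + 40.32 = 17.82

60.3500 + 17.8200i


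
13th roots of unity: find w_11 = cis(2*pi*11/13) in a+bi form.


Angle = 360*11/13 = 304.6154°
a = cos(304.6154°) = 0.5681
b = sin(304.6154°) = -0.8230

0.5681 - 0.8230i


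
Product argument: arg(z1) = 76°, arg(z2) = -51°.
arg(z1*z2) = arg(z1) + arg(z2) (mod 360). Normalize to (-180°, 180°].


arg(z1*z2) = 76° - 51° = 25°
Normalized to (-180°, 180°]: 25°

25°


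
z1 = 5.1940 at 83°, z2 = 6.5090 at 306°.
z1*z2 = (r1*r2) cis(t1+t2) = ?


r = 5.1940 * 6.5090 = 33.8077
theta = 83° + 306° = 389° = 29° (mod 360)

33.8077 cis(29°)


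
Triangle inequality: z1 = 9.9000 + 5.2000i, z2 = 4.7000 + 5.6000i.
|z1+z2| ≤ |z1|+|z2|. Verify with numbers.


|z1| = sqrt(9.9^2 + 5.2^2) = sqrt(125.05) = 11.1826
|z2| = sqrt(4.7^2 + 5.6^2) = sqrt(53.45) = 7.3110
z1+z2 = 14.6000 + 10.8000i
|z1+z2| = sqrt(329.8) = 18.1604
|z1|+|z2| = 11.1826 + 7.3110 = 18.4936

|z1+z2| = 18.1604 ≤ |z1|+|z2| = 18.4936 (verified)


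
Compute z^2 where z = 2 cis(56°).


r^2 = 2^2 = 4
n*theta = 2*56° = 112° = 112° (mod 360)
a = 4*cos(112°) = -1.4984
b = 4*sin(112°) = 3.7087

4 cis(112°) = -1.4984 + 3.7087i


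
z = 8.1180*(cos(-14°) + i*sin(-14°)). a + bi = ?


a = 8.1180*cos(-14°) = 8.1180*0.9703 = 7.8769
b = 8.1180*sin(-14°) = 8.1180*(-0.24192) = -1.9639

7.8769 - 1.9639i


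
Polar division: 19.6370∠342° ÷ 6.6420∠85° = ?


r = 19.6370 / 6.6420 = 2.9565
theta = 342° - 85° = 257° = 257° (mod 360)

2.9565 cis(257°)


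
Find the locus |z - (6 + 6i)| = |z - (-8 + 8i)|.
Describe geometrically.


Equal distances means the locus is the perpendicular bisector of z1 and z2.
Midpoint = ((6+(-8))/2, (6+8)/2) = (-1.0000, 7.0000)

Perpendicular bisector through (-1.0000, 7.0000)


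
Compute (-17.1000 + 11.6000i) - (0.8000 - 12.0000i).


Real: -17.1 - 0.8 = -17.9
Imag: 11.6 + 12 = 23.6

-17.9000 + 23.6000i


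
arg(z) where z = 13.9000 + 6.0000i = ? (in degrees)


Re = 13.9, Im = 6
arg = atan2(6, 13.9) = 23.3477 degrees

arg(z) = 23.3477 degrees


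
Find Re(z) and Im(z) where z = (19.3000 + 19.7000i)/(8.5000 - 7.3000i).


Multiply by conjugate: (19.3000 + 19.7000i)(8.5000 + 7.3000i) / (8.5^2 + (-7.3)^2)
Numerator real = 19.3*8.5 + 19.7*(-7.3) = 20.24
Numerator imag = 19.7*8.5 - 19.3*(-7.3) = 308.34
Denominator = 125.54
Re(z) = 20.24/125.54 = 0.1612
Im(z) = 308.34/125.54 = 2.4561

Re(z) = 0.1612, Im(z) = 2.4561


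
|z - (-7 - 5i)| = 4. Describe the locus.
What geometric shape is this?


|z - z0| = r is a circle with center z0 and radius r.
Center = (-7, -5), radius = 4

Circle with center (-7, -5) and radius 4


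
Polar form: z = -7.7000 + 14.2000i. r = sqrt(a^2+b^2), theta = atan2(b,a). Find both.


r = sqrt(59.29+201.64) = sqrt(260.93) = 16.1533
theta = atan2(14.2, -7.7) = 118.4689 degrees

r = 16.1533, theta = 118.4689 degrees


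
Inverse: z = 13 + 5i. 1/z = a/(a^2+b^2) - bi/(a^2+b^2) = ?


|z|^2 = 169+25 = 194
1/z = (13 - 5i)/194

1/z = 0.0670 - 0.0258i


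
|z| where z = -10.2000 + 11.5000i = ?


|z| = sqrt((-10.2)^2 + 11.5^2) = sqrt(104.04 + 132.25) = sqrt(236.29) = 15.3717

|z| = 15.3717


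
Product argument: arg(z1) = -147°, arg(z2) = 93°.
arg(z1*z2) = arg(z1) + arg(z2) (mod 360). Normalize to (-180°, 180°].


arg(z1*z2) = -147° + 93° = -54°
Normalized to (-180°, 180°]: -54°

-54°


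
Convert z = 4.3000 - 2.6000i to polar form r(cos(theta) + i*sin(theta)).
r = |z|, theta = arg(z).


r = sqrt(18.49+6.76) = sqrt(25.25) = 5.0249
theta = atan2(-2.6, 4.3) = -31.1593 degrees

r = 5.0249, theta = -31.1593 degrees


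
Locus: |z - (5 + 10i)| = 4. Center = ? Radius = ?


|z - z0| = r is a circle with center z0 and radius r.
Center = (5, 10), radius = 4

Circle with center (5, 10) and radius 4


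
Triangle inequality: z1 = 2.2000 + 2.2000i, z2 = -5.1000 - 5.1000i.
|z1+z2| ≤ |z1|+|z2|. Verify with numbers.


|z1| = sqrt(2.2^2 + 2.2^2) = sqrt(9.68) = 3.1113
|z2| = sqrt((-5.1)^2 + (-5.1)^2) = sqrt(52.02) = 7.2125
z1+z2 = -2.9000 - 2.9000i
|z1+z2| = sqrt(16.82) = 4.1012
|z1|+|z2| = 3.1113 + 7.2125 = 10.3238

|z1+z2| = 4.1012 ≤ |z1|+|z2| = 10.3238 (verified)


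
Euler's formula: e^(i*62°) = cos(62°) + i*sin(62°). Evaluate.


cos(62°) = 0.4695
sin(62°) = 0.8829

e^(i*62°) = 0.4695 + 0.8829i


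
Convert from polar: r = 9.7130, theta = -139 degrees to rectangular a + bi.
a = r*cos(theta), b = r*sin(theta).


a = 9.7130*cos(-139°) = 9.7130*(-0.75471) = -7.3305
b = 9.7130*sin(-139°) = 9.7130*(-0.65606) = -6.3723

-7.3305 - 6.3723i


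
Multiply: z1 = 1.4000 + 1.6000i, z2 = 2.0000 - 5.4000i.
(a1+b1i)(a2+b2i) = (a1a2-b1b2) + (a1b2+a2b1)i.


Real = 1.4*2 - 1.6*(-5.4) = 2.8 - (-8.64) = 11.44
Imag = 1.4*(-5.4) + 2*1.6 = -7.56 + 3.2 = -4.36

11.4400 - 4.3600i


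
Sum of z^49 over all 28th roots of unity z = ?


The roots are w_k = w^k with w = e^(2*pi*i/28), and (w^k)^49 = (w^49)^k.
So S = 1 + u + u^2 + ... + u^(27) with u = w^49.
49 = 1*28 + 21, so 49 is not a multiple of 28: u = (w^28)^1 * w^21 = w^21 ≠ 1 (w is a primitive 28th root), while u^28 = (w^28)^49 = 1.
Geometric series: S = (1 - u^28)/(1 - u) = (1 - 1)/(1 - u) = 0

S = 0


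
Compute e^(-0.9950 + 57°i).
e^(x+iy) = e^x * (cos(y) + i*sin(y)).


e^-0.9950 = 0.3697
cos(57°) = 0.54464
sin(57°) = 0.8387
Real = 0.3697*0.54464 = 0.2014
Imag = 0.3697*0.8387 = 0.3101

0.2014 + 0.3101i


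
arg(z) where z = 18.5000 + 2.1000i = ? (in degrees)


Re = 18.5, Im = 2.1
arg = atan2(2.1, 18.5) = 6.4761 degrees

arg(z) = 6.4761 degrees


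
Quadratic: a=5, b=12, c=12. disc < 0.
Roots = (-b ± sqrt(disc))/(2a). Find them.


disc = 12^2 - 4*5*12 = 144 - 240 = -96
sqrt(|disc|) = sqrt(96) = 9.7980
Real part = -12/(2*5) = -1.2000
Imag part = 9.7980/(2*5) = 0.9798

-1.2000 ± 0.9798i
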